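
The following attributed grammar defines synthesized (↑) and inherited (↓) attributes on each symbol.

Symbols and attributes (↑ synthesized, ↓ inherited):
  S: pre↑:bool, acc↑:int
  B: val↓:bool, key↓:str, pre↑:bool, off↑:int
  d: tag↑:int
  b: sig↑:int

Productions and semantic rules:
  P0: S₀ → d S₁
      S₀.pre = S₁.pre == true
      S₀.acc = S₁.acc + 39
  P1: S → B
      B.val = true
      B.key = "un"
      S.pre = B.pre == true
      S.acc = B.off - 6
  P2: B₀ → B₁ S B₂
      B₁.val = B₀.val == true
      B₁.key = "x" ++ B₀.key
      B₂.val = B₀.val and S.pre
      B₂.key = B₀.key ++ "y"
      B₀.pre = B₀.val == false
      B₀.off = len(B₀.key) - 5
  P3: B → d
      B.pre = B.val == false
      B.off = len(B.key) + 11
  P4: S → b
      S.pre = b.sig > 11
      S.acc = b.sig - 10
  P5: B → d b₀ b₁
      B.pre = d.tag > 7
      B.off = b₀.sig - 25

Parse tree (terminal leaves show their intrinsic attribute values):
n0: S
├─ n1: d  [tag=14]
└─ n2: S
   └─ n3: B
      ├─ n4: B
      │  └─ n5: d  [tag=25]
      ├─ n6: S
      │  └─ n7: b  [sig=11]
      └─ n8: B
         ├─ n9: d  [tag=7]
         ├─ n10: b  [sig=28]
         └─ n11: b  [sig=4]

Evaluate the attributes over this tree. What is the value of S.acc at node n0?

30

1. n1.tag = 14  [terminal]
2. n3.val = true  [true]
3. n3.key = "un"  ["un"]
4. n4.val = true  [B₀.val == true]
5. n4.key = "xun"  ["x" ++ B₀.key]
6. n5.tag = 25  [terminal]
7. n4.pre = false  [B.val == false]
8. n4.off = 14  [len(B.key) + 11]
9. n7.sig = 11  [terminal]
10. n6.pre = false  [b.sig > 11]
11. n6.acc = 1  [b.sig - 10]
12. n8.val = false  [B₀.val and S.pre]
13. n8.key = "uny"  [B₀.key ++ "y"]
14. n9.tag = 7  [terminal]
15. n10.sig = 28  [terminal]
16. n11.sig = 4  [terminal]
17. n8.pre = false  [d.tag > 7]
18. n8.off = 3  [b₀.sig - 25]
19. n3.pre = false  [B₀.val == false]
20. n3.off = -3  [len(B₀.key) - 5]
21. n2.pre = false  [B.pre == true]
22. n2.acc = -9  [B.off - 6]
23. n0.pre = false  [S₁.pre == true]
24. n0.acc = 30  [S₁.acc + 39]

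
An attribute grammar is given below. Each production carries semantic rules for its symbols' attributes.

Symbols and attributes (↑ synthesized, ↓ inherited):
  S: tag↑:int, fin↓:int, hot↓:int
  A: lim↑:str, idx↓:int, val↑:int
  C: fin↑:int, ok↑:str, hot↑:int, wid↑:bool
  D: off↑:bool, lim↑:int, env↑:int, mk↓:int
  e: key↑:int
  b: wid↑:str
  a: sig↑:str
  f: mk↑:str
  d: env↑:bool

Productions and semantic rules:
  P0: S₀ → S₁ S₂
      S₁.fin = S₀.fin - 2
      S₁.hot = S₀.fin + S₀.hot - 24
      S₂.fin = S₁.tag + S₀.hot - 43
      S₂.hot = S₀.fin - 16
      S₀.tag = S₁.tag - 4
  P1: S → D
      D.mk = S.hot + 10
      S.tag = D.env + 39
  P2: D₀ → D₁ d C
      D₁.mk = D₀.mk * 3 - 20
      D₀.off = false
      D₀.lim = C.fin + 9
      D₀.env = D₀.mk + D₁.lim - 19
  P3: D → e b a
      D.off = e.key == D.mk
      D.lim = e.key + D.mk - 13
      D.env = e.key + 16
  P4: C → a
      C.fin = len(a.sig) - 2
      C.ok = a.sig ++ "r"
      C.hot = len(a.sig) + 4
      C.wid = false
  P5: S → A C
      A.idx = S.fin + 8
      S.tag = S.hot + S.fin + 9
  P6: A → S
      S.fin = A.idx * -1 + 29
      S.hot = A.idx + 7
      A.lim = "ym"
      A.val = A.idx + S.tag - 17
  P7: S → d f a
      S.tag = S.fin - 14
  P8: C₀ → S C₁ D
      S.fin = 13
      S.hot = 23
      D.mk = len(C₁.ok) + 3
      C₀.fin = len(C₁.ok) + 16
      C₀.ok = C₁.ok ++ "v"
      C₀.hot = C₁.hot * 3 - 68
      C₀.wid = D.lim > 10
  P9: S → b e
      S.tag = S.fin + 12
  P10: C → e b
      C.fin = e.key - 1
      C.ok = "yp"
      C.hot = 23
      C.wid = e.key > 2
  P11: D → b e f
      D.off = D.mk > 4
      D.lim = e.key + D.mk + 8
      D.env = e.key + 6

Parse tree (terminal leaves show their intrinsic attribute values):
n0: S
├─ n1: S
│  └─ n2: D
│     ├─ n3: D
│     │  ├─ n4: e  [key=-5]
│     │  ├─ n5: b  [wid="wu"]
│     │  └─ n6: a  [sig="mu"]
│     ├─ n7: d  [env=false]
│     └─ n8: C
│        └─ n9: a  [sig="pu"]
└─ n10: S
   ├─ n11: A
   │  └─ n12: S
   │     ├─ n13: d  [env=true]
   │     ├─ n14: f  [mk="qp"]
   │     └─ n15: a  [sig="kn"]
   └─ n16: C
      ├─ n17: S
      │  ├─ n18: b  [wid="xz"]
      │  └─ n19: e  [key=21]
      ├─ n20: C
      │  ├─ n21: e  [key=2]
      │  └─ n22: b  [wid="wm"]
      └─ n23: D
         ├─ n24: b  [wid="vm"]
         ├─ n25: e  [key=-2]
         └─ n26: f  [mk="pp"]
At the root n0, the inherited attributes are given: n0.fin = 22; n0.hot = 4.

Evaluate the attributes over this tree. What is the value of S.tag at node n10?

1. n0.fin = 22  [given at root]
2. n0.hot = 4  [given at root]
3. n1.fin = 20  [S₀.fin - 2]
4. n1.hot = 2  [S₀.fin + S₀.hot - 24]
5. n2.mk = 12  [S.hot + 10]
6. n3.mk = 16  [D₀.mk * 3 - 20]
7. n4.key = -5  [terminal]
8. n5.wid = "wu"  [terminal]
9. n6.sig = "mu"  [terminal]
10. n3.off = false  [e.key == D.mk]
11. n3.lim = -2  [e.key + D.mk - 13]
12. n3.env = 11  [e.key + 16]
13. n7.env = false  [terminal]
14. n9.sig = "pu"  [terminal]
15. n8.fin = 0  [len(a.sig) - 2]
16. n8.ok = "pur"  [a.sig ++ "r"]
17. n8.hot = 6  [len(a.sig) + 4]
18. n8.wid = false  [false]
19. n2.off = false  [false]
20. n2.lim = 9  [C.fin + 9]
21. n2.env = -9  [D₀.mk + D₁.lim - 19]
22. n1.tag = 30  [D.env + 39]
23. n10.fin = -9  [S₁.tag + S₀.hot - 43]
24. n10.hot = 6  [S₀.fin - 16]
25. n11.idx = -1  [S.fin + 8]
26. n12.fin = 30  [A.idx * -1 + 29]
27. n12.hot = 6  [A.idx + 7]
28. n13.env = true  [terminal]
29. n14.mk = "qp"  [terminal]
30. n15.sig = "kn"  [terminal]
31. n12.tag = 16  [S.fin - 14]
32. n11.lim = "ym"  ["ym"]
33. n11.val = -2  [A.idx + S.tag - 17]
34. n17.fin = 13  [13]
35. n17.hot = 23  [23]
36. n18.wid = "xz"  [terminal]
37. n19.key = 21  [terminal]
38. n17.tag = 25  [S.fin + 12]
39. n21.key = 2  [terminal]
40. n22.wid = "wm"  [terminal]
41. n20.fin = 1  [e.key - 1]
42. n20.ok = "yp"  ["yp"]
43. n20.hot = 23  [23]
44. n20.wid = false  [e.key > 2]
45. n23.mk = 5  [len(C₁.ok) + 3]
46. n24.wid = "vm"  [terminal]
47. n25.key = -2  [terminal]
48. n26.mk = "pp"  [terminal]
49. n23.off = true  [D.mk > 4]
50. n23.lim = 11  [e.key + D.mk + 8]
51. n23.env = 4  [e.key + 6]
52. n16.fin = 18  [len(C₁.ok) + 16]
53. n16.ok = "ypv"  [C₁.ok ++ "v"]
54. n16.hot = 1  [C₁.hot * 3 - 68]
55. n16.wid = true  [D.lim > 10]
56. n10.tag = 6  [S.hot + S.fin + 9]
57. n0.tag = 26  [S₁.tag - 4]

6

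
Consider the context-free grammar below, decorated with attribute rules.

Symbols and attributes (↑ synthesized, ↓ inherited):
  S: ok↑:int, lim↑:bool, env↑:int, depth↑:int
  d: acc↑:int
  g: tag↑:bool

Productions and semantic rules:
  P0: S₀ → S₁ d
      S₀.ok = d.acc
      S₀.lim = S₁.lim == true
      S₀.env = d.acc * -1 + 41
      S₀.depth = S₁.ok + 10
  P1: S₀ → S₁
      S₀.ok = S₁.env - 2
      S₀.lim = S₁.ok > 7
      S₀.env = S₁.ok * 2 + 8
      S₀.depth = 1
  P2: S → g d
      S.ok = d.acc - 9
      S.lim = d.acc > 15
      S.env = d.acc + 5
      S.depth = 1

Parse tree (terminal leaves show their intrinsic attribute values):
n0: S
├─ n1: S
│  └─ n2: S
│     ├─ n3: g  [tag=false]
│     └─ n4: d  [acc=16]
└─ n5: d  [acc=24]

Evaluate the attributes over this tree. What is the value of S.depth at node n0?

29

1. n3.tag = false  [terminal]
2. n4.acc = 16  [terminal]
3. n2.ok = 7  [d.acc - 9]
4. n2.lim = true  [d.acc > 15]
5. n2.env = 21  [d.acc + 5]
6. n2.depth = 1  [1]
7. n1.ok = 19  [S₁.env - 2]
8. n1.lim = false  [S₁.ok > 7]
9. n1.env = 22  [S₁.ok * 2 + 8]
10. n1.depth = 1  [1]
11. n5.acc = 24  [terminal]
12. n0.ok = 24  [d.acc]
13. n0.lim = false  [S₁.lim == true]
14. n0.env = 17  [d.acc * -1 + 41]
15. n0.depth = 29  [S₁.ok + 10]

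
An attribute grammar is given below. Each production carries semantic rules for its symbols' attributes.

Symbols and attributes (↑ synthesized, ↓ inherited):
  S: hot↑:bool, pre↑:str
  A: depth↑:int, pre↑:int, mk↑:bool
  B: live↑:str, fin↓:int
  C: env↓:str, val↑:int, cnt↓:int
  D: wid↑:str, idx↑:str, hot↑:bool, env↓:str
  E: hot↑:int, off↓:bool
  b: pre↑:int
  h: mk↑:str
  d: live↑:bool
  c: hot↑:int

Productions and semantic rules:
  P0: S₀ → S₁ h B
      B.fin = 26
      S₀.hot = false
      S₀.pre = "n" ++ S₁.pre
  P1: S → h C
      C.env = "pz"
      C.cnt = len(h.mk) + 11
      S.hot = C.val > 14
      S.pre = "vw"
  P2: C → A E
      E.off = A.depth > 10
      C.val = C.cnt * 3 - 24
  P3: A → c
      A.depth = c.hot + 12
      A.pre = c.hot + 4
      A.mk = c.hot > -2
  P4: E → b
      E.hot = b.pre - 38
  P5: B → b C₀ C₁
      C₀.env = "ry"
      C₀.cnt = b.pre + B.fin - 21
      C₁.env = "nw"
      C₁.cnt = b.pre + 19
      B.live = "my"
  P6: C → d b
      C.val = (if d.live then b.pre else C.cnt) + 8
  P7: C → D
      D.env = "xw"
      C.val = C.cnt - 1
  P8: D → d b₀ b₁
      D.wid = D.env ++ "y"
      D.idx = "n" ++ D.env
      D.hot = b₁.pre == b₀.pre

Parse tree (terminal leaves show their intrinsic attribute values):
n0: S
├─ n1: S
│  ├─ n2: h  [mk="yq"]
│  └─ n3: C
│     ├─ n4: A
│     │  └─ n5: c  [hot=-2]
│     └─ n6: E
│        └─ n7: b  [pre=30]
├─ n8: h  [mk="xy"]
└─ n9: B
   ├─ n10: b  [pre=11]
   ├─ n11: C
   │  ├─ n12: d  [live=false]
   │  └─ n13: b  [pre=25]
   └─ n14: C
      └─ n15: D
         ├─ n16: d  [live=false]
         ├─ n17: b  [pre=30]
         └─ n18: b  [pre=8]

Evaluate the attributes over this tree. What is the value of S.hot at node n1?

1. n2.mk = "yq"  [terminal]
2. n3.env = "pz"  ["pz"]
3. n3.cnt = 13  [len(h.mk) + 11]
4. n5.hot = -2  [terminal]
5. n4.depth = 10  [c.hot + 12]
6. n4.pre = 2  [c.hot + 4]
7. n4.mk = false  [c.hot > -2]
8. n6.off = false  [A.depth > 10]
9. n7.pre = 30  [terminal]
10. n6.hot = -8  [b.pre - 38]
11. n3.val = 15  [C.cnt * 3 - 24]
12. n1.hot = true  [C.val > 14]
13. n1.pre = "vw"  ["vw"]
14. n8.mk = "xy"  [terminal]
15. n9.fin = 26  [26]
16. n10.pre = 11  [terminal]
17. n11.env = "ry"  ["ry"]
18. n11.cnt = 16  [b.pre + B.fin - 21]
19. n12.live = false  [terminal]
20. n13.pre = 25  [terminal]
21. n11.val = 24  [(if d.live then b.pre else C.cnt) + 8]
22. n14.env = "nw"  ["nw"]
23. n14.cnt = 30  [b.pre + 19]
24. n15.env = "xw"  ["xw"]
25. n16.live = false  [terminal]
26. n17.pre = 30  [terminal]
27. n18.pre = 8  [terminal]
28. n15.wid = "xwy"  [D.env ++ "y"]
29. n15.idx = "nxw"  ["n" ++ D.env]
30. n15.hot = false  [b₁.pre == b₀.pre]
31. n14.val = 29  [C.cnt - 1]
32. n9.live = "my"  ["my"]
33. n0.hot = false  [false]
34. n0.pre = "nvw"  ["n" ++ S₁.pre]

true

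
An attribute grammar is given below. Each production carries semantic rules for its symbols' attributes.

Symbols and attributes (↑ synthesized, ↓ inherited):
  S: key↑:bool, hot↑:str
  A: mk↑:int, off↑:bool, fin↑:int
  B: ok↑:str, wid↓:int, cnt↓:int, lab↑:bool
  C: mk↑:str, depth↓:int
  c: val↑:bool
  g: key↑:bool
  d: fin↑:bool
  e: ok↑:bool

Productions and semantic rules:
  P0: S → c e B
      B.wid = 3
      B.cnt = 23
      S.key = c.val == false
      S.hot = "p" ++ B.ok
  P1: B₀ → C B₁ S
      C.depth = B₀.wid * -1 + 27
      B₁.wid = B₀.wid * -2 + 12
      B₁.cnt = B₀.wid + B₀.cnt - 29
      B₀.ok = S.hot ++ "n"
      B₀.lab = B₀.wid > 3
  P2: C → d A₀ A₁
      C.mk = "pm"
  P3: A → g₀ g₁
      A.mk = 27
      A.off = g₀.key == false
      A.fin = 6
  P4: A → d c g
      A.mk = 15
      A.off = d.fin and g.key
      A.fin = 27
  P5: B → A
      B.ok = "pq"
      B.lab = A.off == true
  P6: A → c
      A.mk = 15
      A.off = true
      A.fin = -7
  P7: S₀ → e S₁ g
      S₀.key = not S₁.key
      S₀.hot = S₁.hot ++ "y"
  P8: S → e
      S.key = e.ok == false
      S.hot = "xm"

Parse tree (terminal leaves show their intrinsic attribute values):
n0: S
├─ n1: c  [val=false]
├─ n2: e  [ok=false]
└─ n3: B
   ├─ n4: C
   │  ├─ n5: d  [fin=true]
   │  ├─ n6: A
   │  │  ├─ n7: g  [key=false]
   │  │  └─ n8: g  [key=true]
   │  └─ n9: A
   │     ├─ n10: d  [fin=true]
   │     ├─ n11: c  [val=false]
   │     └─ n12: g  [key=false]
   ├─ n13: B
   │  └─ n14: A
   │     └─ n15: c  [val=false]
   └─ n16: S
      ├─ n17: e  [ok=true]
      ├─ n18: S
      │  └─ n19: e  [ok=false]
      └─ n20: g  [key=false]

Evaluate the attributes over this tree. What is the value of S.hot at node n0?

1. n1.val = false  [terminal]
2. n2.ok = false  [terminal]
3. n3.wid = 3  [3]
4. n3.cnt = 23  [23]
5. n4.depth = 24  [B₀.wid * -1 + 27]
6. n5.fin = true  [terminal]
7. n7.key = false  [terminal]
8. n8.key = true  [terminal]
9. n6.mk = 27  [27]
10. n6.off = true  [g₀.key == false]
11. n6.fin = 6  [6]
12. n10.fin = true  [terminal]
13. n11.val = false  [terminal]
14. n12.key = false  [terminal]
15. n9.mk = 15  [15]
16. n9.off = false  [d.fin and g.key]
17. n9.fin = 27  [27]
18. n4.mk = "pm"  ["pm"]
19. n13.wid = 6  [B₀.wid * -2 + 12]
20. n13.cnt = -3  [B₀.wid + B₀.cnt - 29]
21. n15.val = false  [terminal]
22. n14.mk = 15  [15]
23. n14.off = true  [true]
24. n14.fin = -7  [-7]
25. n13.ok = "pq"  ["pq"]
26. n13.lab = true  [A.off == true]
27. n17.ok = true  [terminal]
28. n19.ok = false  [terminal]
29. n18.key = true  [e.ok == false]
30. n18.hot = "xm"  ["xm"]
31. n20.key = false  [terminal]
32. n16.key = false  [not S₁.key]
33. n16.hot = "xmy"  [S₁.hot ++ "y"]
34. n3.ok = "xmyn"  [S.hot ++ "n"]
35. n3.lab = false  [B₀.wid > 3]
36. n0.key = true  [c.val == false]
37. n0.hot = "pxmyn"  ["p" ++ B.ok]

"pxmyn"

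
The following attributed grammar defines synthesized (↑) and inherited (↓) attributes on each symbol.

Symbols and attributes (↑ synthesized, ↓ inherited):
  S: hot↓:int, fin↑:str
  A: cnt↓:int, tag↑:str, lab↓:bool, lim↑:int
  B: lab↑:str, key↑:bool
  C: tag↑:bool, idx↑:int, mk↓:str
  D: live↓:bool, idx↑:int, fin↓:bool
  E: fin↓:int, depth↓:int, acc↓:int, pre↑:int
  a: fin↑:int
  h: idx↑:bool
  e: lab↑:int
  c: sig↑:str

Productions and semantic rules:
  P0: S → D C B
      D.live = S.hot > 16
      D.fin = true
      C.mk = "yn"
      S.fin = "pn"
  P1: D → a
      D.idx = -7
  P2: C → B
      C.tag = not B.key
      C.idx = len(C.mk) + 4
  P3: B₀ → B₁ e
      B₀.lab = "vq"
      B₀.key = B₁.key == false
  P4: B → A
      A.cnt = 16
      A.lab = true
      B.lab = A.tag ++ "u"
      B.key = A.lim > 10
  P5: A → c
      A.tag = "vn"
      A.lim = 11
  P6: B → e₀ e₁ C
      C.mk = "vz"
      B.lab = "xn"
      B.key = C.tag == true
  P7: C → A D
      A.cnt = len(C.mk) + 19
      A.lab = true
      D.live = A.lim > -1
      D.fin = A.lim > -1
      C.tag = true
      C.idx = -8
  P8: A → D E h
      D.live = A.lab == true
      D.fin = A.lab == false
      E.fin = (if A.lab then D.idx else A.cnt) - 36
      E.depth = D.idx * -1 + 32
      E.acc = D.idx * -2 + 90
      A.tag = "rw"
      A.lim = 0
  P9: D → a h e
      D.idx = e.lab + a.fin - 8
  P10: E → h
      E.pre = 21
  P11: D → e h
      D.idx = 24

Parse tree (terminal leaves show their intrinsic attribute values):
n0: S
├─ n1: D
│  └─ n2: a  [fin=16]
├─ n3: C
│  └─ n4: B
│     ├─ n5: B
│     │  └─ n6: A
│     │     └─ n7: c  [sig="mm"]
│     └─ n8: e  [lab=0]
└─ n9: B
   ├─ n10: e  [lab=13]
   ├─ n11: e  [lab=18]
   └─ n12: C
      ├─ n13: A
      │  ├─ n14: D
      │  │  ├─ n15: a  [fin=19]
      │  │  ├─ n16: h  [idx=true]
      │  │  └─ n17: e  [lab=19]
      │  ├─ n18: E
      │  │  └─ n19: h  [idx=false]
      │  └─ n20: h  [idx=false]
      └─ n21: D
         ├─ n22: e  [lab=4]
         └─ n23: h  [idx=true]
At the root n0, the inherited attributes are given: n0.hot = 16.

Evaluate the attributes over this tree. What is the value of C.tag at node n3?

1. n0.hot = 16  [given at root]
2. n1.live = false  [S.hot > 16]
3. n1.fin = true  [true]
4. n2.fin = 16  [terminal]
5. n1.idx = -7  [-7]
6. n3.mk = "yn"  ["yn"]
7. n6.cnt = 16  [16]
8. n6.lab = true  [true]
9. n7.sig = "mm"  [terminal]
10. n6.tag = "vn"  ["vn"]
11. n6.lim = 11  [11]
12. n5.lab = "vnu"  [A.tag ++ "u"]
13. n5.key = true  [A.lim > 10]
14. n8.lab = 0  [terminal]
15. n4.lab = "vq"  ["vq"]
16. n4.key = false  [B₁.key == false]
17. n3.tag = true  [not B.key]
18. n3.idx = 6  [len(C.mk) + 4]
19. n10.lab = 13  [terminal]
20. n11.lab = 18  [terminal]
21. n12.mk = "vz"  ["vz"]
22. n13.cnt = 21  [len(C.mk) + 19]
23. n13.lab = true  [true]
24. n14.live = true  [A.lab == true]
25. n14.fin = false  [A.lab == false]
26. n15.fin = 19  [terminal]
27. n16.idx = true  [terminal]
28. n17.lab = 19  [terminal]
29. n14.idx = 30  [e.lab + a.fin - 8]
30. n18.fin = -6  [(if A.lab then D.idx else A.cnt) - 36]
31. n18.depth = 2  [D.idx * -1 + 32]
32. n18.acc = 30  [D.idx * -2 + 90]
33. n19.idx = false  [terminal]
34. n18.pre = 21  [21]
35. n20.idx = false  [terminal]
36. n13.tag = "rw"  ["rw"]
37. n13.lim = 0  [0]
38. n21.live = true  [A.lim > -1]
39. n21.fin = true  [A.lim > -1]
40. n22.lab = 4  [terminal]
41. n23.idx = true  [terminal]
42. n21.idx = 24  [24]
43. n12.tag = true  [true]
44. n12.idx = -8  [-8]
45. n9.lab = "xn"  ["xn"]
46. n9.key = true  [C.tag == true]
47. n0.fin = "pn"  ["pn"]

true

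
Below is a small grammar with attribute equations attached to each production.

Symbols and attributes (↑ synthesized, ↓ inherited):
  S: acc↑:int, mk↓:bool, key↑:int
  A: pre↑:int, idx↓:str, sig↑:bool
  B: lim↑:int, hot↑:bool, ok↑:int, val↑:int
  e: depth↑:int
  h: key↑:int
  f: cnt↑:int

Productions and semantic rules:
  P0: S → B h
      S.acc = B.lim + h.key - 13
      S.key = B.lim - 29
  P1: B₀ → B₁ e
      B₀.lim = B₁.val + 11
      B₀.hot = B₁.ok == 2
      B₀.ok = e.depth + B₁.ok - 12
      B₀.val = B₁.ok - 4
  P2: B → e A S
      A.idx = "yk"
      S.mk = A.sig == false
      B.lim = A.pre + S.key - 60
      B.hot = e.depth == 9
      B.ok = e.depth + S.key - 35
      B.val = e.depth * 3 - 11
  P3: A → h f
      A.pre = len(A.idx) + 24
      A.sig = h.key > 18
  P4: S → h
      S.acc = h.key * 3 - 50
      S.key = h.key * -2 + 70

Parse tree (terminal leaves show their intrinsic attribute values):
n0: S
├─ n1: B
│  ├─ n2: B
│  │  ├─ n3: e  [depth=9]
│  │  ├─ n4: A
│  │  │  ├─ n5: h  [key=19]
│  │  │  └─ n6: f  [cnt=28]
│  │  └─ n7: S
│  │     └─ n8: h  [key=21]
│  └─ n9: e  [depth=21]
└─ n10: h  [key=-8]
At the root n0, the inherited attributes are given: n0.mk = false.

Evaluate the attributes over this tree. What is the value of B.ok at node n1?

1. n0.mk = false  [given at root]
2. n3.depth = 9  [terminal]
3. n4.idx = "yk"  ["yk"]
4. n5.key = 19  [terminal]
5. n6.cnt = 28  [terminal]
6. n4.pre = 26  [len(A.idx) + 24]
7. n4.sig = true  [h.key > 18]
8. n7.mk = false  [A.sig == false]
9. n8.key = 21  [terminal]
10. n7.acc = 13  [h.key * 3 - 50]
11. n7.key = 28  [h.key * -2 + 70]
12. n2.lim = -6  [A.pre + S.key - 60]
13. n2.hot = true  [e.depth == 9]
14. n2.ok = 2  [e.depth + S.key - 35]
15. n2.val = 16  [e.depth * 3 - 11]
16. n9.depth = 21  [terminal]
17. n1.lim = 27  [B₁.val + 11]
18. n1.hot = true  [B₁.ok == 2]
19. n1.ok = 11  [e.depth + B₁.ok - 12]
20. n1.val = -2  [B₁.ok - 4]
21. n10.key = -8  [terminal]
22. n0.acc = 6  [B.lim + h.key - 13]
23. n0.key = -2  [B.lim - 29]

11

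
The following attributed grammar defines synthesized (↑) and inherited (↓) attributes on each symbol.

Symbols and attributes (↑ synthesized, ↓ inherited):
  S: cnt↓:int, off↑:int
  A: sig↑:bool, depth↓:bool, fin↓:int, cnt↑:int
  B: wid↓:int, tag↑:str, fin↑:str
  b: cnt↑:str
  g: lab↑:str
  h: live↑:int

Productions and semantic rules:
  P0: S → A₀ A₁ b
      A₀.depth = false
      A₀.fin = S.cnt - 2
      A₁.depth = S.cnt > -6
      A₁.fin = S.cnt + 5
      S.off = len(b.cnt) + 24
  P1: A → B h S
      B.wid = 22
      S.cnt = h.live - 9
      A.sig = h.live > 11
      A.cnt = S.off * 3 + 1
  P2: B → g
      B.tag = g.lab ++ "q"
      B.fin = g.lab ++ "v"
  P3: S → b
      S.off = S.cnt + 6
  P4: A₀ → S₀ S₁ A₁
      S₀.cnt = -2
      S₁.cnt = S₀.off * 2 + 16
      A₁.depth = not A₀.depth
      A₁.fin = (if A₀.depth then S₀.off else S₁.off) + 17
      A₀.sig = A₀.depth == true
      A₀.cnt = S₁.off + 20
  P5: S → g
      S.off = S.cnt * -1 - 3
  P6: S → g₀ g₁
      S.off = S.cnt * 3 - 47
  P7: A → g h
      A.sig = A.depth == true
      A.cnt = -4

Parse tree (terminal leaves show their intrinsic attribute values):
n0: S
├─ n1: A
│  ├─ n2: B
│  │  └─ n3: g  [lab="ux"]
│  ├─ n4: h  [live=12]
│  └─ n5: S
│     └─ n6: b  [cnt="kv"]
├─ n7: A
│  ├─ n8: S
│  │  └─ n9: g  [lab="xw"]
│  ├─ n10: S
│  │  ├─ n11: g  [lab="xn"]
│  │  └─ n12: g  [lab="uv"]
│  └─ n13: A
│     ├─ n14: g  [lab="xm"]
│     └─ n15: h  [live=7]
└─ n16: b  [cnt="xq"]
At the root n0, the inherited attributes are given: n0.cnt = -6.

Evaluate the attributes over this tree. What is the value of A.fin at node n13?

12

1. n0.cnt = -6  [given at root]
2. n1.depth = false  [false]
3. n1.fin = -8  [S.cnt - 2]
4. n2.wid = 22  [22]
5. n3.lab = "ux"  [terminal]
6. n2.tag = "uxq"  [g.lab ++ "q"]
7. n2.fin = "uxv"  [g.lab ++ "v"]
8. n4.live = 12  [terminal]
9. n5.cnt = 3  [h.live - 9]
10. n6.cnt = "kv"  [terminal]
11. n5.off = 9  [S.cnt + 6]
12. n1.sig = true  [h.live > 11]
13. n1.cnt = 28  [S.off * 3 + 1]
14. n7.depth = false  [S.cnt > -6]
15. n7.fin = -1  [S.cnt + 5]
16. n8.cnt = -2  [-2]
17. n9.lab = "xw"  [terminal]
18. n8.off = -1  [S.cnt * -1 - 3]
19. n10.cnt = 14  [S₀.off * 2 + 16]
20. n11.lab = "xn"  [terminal]
21. n12.lab = "uv"  [terminal]
22. n10.off = -5  [S.cnt * 3 - 47]
23. n13.depth = true  [not A₀.depth]
24. n13.fin = 12  [(if A₀.depth then S₀.off else S₁.off) + 17]
25. n14.lab = "xm"  [terminal]
26. n15.live = 7  [terminal]
27. n13.sig = true  [A.depth == true]
28. n13.cnt = -4  [-4]
29. n7.sig = false  [A₀.depth == true]
30. n7.cnt = 15  [S₁.off + 20]
31. n16.cnt = "xq"  [terminal]
32. n0.off = 26  [len(b.cnt) + 24]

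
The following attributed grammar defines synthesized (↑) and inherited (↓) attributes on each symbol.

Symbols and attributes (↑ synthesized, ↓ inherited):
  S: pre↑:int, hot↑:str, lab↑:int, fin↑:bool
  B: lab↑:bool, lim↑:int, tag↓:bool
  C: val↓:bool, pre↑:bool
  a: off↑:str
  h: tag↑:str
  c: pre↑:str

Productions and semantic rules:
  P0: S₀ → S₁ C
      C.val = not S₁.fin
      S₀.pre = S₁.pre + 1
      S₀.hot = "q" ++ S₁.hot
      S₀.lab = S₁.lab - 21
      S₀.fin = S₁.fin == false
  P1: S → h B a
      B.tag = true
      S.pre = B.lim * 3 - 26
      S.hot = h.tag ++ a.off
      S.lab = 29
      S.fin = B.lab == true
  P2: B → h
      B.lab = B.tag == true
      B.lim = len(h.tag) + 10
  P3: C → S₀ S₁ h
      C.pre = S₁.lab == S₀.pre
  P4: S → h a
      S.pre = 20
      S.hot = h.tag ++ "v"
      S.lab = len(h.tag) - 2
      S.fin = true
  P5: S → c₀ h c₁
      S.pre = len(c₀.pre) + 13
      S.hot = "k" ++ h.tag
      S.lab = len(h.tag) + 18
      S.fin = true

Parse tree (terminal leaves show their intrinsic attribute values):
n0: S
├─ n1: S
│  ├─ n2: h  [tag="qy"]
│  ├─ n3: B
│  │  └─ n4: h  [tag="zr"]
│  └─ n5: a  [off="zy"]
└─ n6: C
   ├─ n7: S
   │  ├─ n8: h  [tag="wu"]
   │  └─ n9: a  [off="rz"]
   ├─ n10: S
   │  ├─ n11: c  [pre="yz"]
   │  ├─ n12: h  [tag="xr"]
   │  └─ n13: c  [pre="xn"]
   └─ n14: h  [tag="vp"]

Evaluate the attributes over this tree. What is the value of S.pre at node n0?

11

1. n2.tag = "qy"  [terminal]
2. n3.tag = true  [true]
3. n4.tag = "zr"  [terminal]
4. n3.lab = true  [B.tag == true]
5. n3.lim = 12  [len(h.tag) + 10]
6. n5.off = "zy"  [terminal]
7. n1.pre = 10  [B.lim * 3 - 26]
8. n1.hot = "qyzy"  [h.tag ++ a.off]
9. n1.lab = 29  [29]
10. n1.fin = true  [B.lab == true]
11. n6.val = false  [not S₁.fin]
12. n8.tag = "wu"  [terminal]
13. n9.off = "rz"  [terminal]
14. n7.pre = 20  [20]
15. n7.hot = "wuv"  [h.tag ++ "v"]
16. n7.lab = 0  [len(h.tag) - 2]
17. n7.fin = true  [true]
18. n11.pre = "yz"  [terminal]
19. n12.tag = "xr"  [terminal]
20. n13.pre = "xn"  [terminal]
21. n10.pre = 15  [len(c₀.pre) + 13]
22. n10.hot = "kxr"  ["k" ++ h.tag]
23. n10.lab = 20  [len(h.tag) + 18]
24. n10.fin = true  [true]
25. n14.tag = "vp"  [terminal]
26. n6.pre = true  [S₁.lab == S₀.pre]
27. n0.pre = 11  [S₁.pre + 1]
28. n0.hot = "qqyzy"  ["q" ++ S₁.hot]
29. n0.lab = 8  [S₁.lab - 21]
30. n0.fin = false  [S₁.fin == false]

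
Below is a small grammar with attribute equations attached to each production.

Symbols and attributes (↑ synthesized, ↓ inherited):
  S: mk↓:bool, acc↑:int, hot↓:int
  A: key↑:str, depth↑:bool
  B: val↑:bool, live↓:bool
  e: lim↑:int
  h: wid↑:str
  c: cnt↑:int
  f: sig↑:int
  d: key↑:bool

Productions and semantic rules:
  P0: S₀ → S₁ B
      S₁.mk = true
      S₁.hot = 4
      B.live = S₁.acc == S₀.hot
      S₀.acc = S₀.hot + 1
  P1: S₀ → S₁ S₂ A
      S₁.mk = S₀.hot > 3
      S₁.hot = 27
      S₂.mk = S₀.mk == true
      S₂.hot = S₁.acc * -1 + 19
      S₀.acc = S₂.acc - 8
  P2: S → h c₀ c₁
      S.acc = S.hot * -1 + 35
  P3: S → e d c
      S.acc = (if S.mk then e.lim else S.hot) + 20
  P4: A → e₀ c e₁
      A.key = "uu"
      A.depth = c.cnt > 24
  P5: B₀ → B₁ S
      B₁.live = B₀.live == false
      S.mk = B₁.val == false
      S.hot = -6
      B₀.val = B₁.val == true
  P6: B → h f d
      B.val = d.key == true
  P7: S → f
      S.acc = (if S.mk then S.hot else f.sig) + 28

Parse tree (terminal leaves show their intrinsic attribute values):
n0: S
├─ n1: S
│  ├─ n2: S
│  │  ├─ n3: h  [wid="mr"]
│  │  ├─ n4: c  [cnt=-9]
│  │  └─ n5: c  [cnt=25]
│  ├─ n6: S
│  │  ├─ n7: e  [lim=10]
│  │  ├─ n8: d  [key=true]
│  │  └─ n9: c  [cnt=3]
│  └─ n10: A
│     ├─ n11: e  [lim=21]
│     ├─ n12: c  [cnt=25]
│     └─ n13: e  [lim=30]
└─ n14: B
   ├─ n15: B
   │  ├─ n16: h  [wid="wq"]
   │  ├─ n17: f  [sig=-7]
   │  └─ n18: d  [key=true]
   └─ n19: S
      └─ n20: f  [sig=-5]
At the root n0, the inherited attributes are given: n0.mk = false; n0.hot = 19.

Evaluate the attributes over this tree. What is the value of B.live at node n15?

true

1. n0.mk = false  [given at root]
2. n0.hot = 19  [given at root]
3. n1.mk = true  [true]
4. n1.hot = 4  [4]
5. n2.mk = true  [S₀.hot > 3]
6. n2.hot = 27  [27]
7. n3.wid = "mr"  [terminal]
8. n4.cnt = -9  [terminal]
9. n5.cnt = 25  [terminal]
10. n2.acc = 8  [S.hot * -1 + 35]
11. n6.mk = true  [S₀.mk == true]
12. n6.hot = 11  [S₁.acc * -1 + 19]
13. n7.lim = 10  [terminal]
14. n8.key = true  [terminal]
15. n9.cnt = 3  [terminal]
16. n6.acc = 30  [(if S.mk then e.lim else S.hot) + 20]
17. n11.lim = 21  [terminal]
18. n12.cnt = 25  [terminal]
19. n13.lim = 30  [terminal]
20. n10.key = "uu"  ["uu"]
21. n10.depth = true  [c.cnt > 24]
22. n1.acc = 22  [S₂.acc - 8]
23. n14.live = false  [S₁.acc == S₀.hot]
24. n15.live = true  [B₀.live == false]
25. n16.wid = "wq"  [terminal]
26. n17.sig = -7  [terminal]
27. n18.key = true  [terminal]
28. n15.val = true  [d.key == true]
29. n19.mk = false  [B₁.val == false]
30. n19.hot = -6  [-6]
31. n20.sig = -5  [terminal]
32. n19.acc = 23  [(if S.mk then S.hot else f.sig) + 28]
33. n14.val = true  [B₁.val == true]
34. n0.acc = 20  [S₀.hot + 1]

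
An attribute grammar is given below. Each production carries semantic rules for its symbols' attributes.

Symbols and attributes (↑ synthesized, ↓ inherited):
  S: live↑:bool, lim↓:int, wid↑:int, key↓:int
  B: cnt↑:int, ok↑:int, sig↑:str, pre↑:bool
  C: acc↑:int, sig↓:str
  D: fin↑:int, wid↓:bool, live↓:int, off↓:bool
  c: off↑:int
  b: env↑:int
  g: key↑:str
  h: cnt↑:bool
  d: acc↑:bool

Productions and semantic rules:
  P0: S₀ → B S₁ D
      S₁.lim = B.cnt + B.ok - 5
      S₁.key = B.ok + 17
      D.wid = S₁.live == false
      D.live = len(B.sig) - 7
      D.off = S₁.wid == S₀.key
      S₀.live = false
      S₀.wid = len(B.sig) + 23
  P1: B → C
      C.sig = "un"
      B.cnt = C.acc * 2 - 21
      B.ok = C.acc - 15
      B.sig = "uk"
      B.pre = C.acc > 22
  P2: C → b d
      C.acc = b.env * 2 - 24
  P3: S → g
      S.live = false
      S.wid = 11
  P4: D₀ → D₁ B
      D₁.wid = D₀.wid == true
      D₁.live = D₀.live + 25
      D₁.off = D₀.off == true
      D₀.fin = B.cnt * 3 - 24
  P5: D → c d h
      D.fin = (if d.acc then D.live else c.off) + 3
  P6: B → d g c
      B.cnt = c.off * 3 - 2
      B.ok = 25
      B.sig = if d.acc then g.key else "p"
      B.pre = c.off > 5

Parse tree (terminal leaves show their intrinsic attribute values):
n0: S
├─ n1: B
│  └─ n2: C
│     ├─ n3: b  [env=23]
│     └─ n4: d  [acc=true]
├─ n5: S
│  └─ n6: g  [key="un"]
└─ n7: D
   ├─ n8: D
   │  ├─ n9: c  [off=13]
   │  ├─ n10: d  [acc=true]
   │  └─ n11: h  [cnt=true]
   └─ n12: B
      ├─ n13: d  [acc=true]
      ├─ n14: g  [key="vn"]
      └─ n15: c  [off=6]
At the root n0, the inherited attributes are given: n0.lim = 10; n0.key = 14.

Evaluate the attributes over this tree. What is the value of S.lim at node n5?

25

1. n0.lim = 10  [given at root]
2. n0.key = 14  [given at root]
3. n2.sig = "un"  ["un"]
4. n3.env = 23  [terminal]
5. n4.acc = true  [terminal]
6. n2.acc = 22  [b.env * 2 - 24]
7. n1.cnt = 23  [C.acc * 2 - 21]
8. n1.ok = 7  [C.acc - 15]
9. n1.sig = "uk"  ["uk"]
10. n1.pre = false  [C.acc > 22]
11. n5.lim = 25  [B.cnt + B.ok - 5]
12. n5.key = 24  [B.ok + 17]
13. n6.key = "un"  [terminal]
14. n5.live = false  [false]
15. n5.wid = 11  [11]
16. n7.wid = true  [S₁.live == false]
17. n7.live = -5  [len(B.sig) - 7]
18. n7.off = false  [S₁.wid == S₀.key]
19. n8.wid = true  [D₀.wid == true]
20. n8.live = 20  [D₀.live + 25]
21. n8.off = false  [D₀.off == true]
22. n9.off = 13  [terminal]
23. n10.acc = true  [terminal]
24. n11.cnt = true  [terminal]
25. n8.fin = 23  [(if d.acc then D.live else c.off) + 3]
26. n13.acc = true  [terminal]
27. n14.key = "vn"  [terminal]
28. n15.off = 6  [terminal]
29. n12.cnt = 16  [c.off * 3 - 2]
30. n12.ok = 25  [25]
31. n12.sig = "vn"  [if d.acc then g.key else "p"]
32. n12.pre = true  [c.off > 5]
33. n7.fin = 24  [B.cnt * 3 - 24]
34. n0.live = false  [false]
35. n0.wid = 25  [len(B.sig) + 23]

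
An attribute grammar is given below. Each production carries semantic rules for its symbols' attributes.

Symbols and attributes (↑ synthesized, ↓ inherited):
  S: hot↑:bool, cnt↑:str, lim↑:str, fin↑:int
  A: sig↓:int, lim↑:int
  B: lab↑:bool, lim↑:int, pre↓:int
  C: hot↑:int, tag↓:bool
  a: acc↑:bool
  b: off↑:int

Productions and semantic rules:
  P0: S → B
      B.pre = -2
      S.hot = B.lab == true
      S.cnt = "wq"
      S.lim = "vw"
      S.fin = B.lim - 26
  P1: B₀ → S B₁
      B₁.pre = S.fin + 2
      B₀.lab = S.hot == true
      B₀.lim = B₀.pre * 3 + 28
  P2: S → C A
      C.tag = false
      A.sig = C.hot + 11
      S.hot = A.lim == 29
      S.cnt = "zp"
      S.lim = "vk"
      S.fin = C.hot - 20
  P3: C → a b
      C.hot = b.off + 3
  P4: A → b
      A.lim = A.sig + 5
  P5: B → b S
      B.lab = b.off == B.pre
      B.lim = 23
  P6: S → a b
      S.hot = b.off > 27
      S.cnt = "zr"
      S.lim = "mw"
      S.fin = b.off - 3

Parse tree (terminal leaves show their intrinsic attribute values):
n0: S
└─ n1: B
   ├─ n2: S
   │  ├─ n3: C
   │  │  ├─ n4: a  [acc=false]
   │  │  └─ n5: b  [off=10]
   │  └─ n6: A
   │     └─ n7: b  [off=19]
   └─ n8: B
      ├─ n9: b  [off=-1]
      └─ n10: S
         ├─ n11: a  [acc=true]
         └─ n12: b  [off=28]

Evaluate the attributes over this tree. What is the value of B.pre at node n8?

1. n1.pre = -2  [-2]
2. n3.tag = false  [false]
3. n4.acc = false  [terminal]
4. n5.off = 10  [terminal]
5. n3.hot = 13  [b.off + 3]
6. n6.sig = 24  [C.hot + 11]
7. n7.off = 19  [terminal]
8. n6.lim = 29  [A.sig + 5]
9. n2.hot = true  [A.lim == 29]
10. n2.cnt = "zp"  ["zp"]
11. n2.lim = "vk"  ["vk"]
12. n2.fin = -7  [C.hot - 20]
13. n8.pre = -5  [S.fin + 2]
14. n9.off = -1  [terminal]
15. n11.acc = true  [terminal]
16. n12.off = 28  [terminal]
17. n10.hot = true  [b.off > 27]
18. n10.cnt = "zr"  ["zr"]
19. n10.lim = "mw"  ["mw"]
20. n10.fin = 25  [b.off - 3]
21. n8.lab = false  [b.off == B.pre]
22. n8.lim = 23  [23]
23. n1.lab = true  [S.hot == true]
24. n1.lim = 22  [B₀.pre * 3 + 28]
25. n0.hot = true  [B.lab == true]
26. n0.cnt = "wq"  ["wq"]
27. n0.lim = "vw"  ["vw"]
28. n0.fin = -4  [B.lim - 26]

-5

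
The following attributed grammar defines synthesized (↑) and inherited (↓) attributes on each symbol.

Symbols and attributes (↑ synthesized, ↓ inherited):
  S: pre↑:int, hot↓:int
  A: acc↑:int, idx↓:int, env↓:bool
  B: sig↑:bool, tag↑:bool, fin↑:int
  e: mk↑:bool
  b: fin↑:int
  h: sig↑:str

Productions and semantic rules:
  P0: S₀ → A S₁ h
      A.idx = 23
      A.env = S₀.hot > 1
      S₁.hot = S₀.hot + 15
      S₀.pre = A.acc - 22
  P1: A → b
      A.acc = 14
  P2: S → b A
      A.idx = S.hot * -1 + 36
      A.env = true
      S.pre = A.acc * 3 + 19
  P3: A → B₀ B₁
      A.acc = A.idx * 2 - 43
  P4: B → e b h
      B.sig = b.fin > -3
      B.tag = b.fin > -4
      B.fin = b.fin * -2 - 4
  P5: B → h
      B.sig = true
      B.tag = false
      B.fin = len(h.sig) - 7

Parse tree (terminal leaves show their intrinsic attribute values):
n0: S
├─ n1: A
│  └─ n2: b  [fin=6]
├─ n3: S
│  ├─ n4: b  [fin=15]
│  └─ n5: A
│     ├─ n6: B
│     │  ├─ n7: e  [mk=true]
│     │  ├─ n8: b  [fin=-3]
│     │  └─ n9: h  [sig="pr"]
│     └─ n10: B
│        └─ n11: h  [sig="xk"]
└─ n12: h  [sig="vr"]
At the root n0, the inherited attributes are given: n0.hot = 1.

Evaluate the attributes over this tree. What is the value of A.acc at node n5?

-3

1. n0.hot = 1  [given at root]
2. n1.idx = 23  [23]
3. n1.env = false  [S₀.hot > 1]
4. n2.fin = 6  [terminal]
5. n1.acc = 14  [14]
6. n3.hot = 16  [S₀.hot + 15]
7. n4.fin = 15  [terminal]
8. n5.idx = 20  [S.hot * -1 + 36]
9. n5.env = true  [true]
10. n7.mk = true  [terminal]
11. n8.fin = -3  [terminal]
12. n9.sig = "pr"  [terminal]
13. n6.sig = false  [b.fin > -3]
14. n6.tag = true  [b.fin > -4]
15. n6.fin = 2  [b.fin * -2 - 4]
16. n11.sig = "xk"  [terminal]
17. n10.sig = true  [true]
18. n10.tag = false  [false]
19. n10.fin = -5  [len(h.sig) - 7]
20. n5.acc = -3  [A.idx * 2 - 43]
21. n3.pre = 10  [A.acc * 3 + 19]
22. n12.sig = "vr"  [terminal]
23. n0.pre = -8  [A.acc - 22]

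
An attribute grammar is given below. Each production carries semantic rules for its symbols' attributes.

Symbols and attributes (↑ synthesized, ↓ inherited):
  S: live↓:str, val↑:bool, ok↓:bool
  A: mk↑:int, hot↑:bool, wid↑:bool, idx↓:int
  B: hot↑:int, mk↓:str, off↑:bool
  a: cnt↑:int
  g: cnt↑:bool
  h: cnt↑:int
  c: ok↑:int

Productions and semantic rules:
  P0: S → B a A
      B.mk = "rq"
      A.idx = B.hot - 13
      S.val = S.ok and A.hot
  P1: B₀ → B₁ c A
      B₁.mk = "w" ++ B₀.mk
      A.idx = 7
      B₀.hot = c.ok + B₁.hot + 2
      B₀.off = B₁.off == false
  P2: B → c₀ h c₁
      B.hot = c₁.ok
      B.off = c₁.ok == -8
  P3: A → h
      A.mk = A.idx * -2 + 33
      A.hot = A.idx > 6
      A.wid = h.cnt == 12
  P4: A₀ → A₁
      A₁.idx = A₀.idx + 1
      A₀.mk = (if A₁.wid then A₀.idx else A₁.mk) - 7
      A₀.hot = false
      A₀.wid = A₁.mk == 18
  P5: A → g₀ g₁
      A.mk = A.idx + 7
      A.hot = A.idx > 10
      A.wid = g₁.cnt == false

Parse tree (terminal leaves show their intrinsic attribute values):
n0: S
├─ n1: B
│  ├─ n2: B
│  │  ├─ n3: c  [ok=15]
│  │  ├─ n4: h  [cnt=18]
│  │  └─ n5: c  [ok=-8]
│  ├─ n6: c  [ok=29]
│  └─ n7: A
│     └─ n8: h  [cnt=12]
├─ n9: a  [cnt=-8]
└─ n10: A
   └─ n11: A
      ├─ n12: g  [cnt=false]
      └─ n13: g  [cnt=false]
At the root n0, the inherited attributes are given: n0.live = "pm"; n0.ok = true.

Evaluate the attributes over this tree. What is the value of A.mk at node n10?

1. n0.live = "pm"  [given at root]
2. n0.ok = true  [given at root]
3. n1.mk = "rq"  ["rq"]
4. n2.mk = "wrq"  ["w" ++ B₀.mk]
5. n3.ok = 15  [terminal]
6. n4.cnt = 18  [terminal]
7. n5.ok = -8  [terminal]
8. n2.hot = -8  [c₁.ok]
9. n2.off = true  [c₁.ok == -8]
10. n6.ok = 29  [terminal]
11. n7.idx = 7  [7]
12. n8.cnt = 12  [terminal]
13. n7.mk = 19  [A.idx * -2 + 33]
14. n7.hot = true  [A.idx > 6]
15. n7.wid = true  [h.cnt == 12]
16. n1.hot = 23  [c.ok + B₁.hot + 2]
17. n1.off = false  [B₁.off == false]
18. n9.cnt = -8  [terminal]
19. n10.idx = 10  [B.hot - 13]
20. n11.idx = 11  [A₀.idx + 1]
21. n12.cnt = false  [terminal]
22. n13.cnt = false  [terminal]
23. n11.mk = 18  [A.idx + 7]
24. n11.hot = true  [A.idx > 10]
25. n11.wid = true  [g₁.cnt == false]
26. n10.mk = 3  [(if A₁.wid then A₀.idx else A₁.mk) - 7]
27. n10.hot = false  [false]
28. n10.wid = true  [A₁.mk == 18]
29. n0.val = false  [S.ok and A.hot]

3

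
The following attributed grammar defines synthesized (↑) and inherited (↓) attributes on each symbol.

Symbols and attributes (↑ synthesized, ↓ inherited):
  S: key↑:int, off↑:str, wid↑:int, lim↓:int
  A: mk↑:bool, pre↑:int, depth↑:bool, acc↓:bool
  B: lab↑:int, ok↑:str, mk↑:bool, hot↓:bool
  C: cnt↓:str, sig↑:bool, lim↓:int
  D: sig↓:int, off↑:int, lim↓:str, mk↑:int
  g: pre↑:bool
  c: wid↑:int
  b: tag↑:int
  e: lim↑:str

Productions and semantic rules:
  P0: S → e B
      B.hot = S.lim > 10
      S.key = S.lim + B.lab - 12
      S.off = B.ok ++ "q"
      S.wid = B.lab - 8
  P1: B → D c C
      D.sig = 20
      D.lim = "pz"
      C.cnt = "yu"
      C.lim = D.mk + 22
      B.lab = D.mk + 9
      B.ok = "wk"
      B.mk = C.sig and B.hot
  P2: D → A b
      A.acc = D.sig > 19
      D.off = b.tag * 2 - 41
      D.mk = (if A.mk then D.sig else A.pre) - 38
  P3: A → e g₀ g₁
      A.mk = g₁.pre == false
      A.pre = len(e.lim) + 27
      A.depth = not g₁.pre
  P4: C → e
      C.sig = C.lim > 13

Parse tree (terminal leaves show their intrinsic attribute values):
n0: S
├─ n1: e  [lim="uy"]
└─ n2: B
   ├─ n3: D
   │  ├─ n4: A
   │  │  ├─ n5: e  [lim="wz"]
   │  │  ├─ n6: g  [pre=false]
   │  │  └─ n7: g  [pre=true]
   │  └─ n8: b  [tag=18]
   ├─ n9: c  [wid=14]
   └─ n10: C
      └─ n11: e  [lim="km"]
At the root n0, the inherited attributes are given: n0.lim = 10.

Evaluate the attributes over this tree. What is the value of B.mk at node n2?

false

1. n0.lim = 10  [given at root]
2. n1.lim = "uy"  [terminal]
3. n2.hot = false  [S.lim > 10]
4. n3.sig = 20  [20]
5. n3.lim = "pz"  ["pz"]
6. n4.acc = true  [D.sig > 19]
7. n5.lim = "wz"  [terminal]
8. n6.pre = false  [terminal]
9. n7.pre = true  [terminal]
10. n4.mk = false  [g₁.pre == false]
11. n4.pre = 29  [len(e.lim) + 27]
12. n4.depth = false  [not g₁.pre]
13. n8.tag = 18  [terminal]
14. n3.off = -5  [b.tag * 2 - 41]
15. n3.mk = -9  [(if A.mk then D.sig else A.pre) - 38]
16. n9.wid = 14  [terminal]
17. n10.cnt = "yu"  ["yu"]
18. n10.lim = 13  [D.mk + 22]
19. n11.lim = "km"  [terminal]
20. n10.sig = false  [C.lim > 13]
21. n2.lab = 0  [D.mk + 9]
22. n2.ok = "wk"  ["wk"]
23. n2.mk = false  [C.sig and B.hot]
24. n0.key = -2  [S.lim + B.lab - 12]
25. n0.off = "wkq"  [B.ok ++ "q"]
26. n0.wid = -8  [B.lab - 8]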